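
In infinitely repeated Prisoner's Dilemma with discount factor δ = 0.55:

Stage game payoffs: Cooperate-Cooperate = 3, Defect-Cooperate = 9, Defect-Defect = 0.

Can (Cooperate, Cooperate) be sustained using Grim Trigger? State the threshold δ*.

δ* = 0.6667; since δ = 0.55 < 0.6667, cooperation cannot be sustained

Work:
For Grim Trigger:
Cooperate forever: 3/(1-δ)
Defect then punished: 9 + 0·δ/(1-δ)
Need: 3/(1-δ) ≥ 9 + 0·δ/(1-δ)
Solving: δ ≥ (T-R)/(T-P) = (9-3)/(9-0) = 0.6667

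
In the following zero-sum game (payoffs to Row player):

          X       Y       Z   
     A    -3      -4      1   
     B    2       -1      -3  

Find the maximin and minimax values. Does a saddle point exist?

Maximin = -3, Minimax = -1, Saddle: False

Work:
Row minimums: [-4, -3] → maximin = -3
Column maximums: [2, -1, 1] → minimax = -1
No saddle point (maximin ≠ minimax). Mixed strategy needed.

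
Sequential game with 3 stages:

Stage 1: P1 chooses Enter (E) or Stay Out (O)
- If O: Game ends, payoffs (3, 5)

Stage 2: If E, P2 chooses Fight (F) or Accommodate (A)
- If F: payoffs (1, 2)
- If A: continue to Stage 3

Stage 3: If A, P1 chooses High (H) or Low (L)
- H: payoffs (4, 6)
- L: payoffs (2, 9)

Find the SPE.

SPE: (E, A, H); Outcome (4, 6)

Work:
Stage 3: P1 chooses H (4 vs 2)
Stage 2: P2: F->2, A->6 (anticipating H). Choose A
Stage 1: P1: O->3, E->4 (anticipating A, H). Choose E
SPE path: E -> A -> H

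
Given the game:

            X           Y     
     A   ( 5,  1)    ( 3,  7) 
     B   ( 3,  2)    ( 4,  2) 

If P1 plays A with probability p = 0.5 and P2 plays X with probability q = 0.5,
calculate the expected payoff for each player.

E[P1] = 3.75, E[P2] = 3.0

Work:
E[P1] = p·q·π₁(A,X) + p·(1-q)·π₁(A,Y) + (1-p)·q·π₁(B,X) + (1-p)·(1-q)·π₁(B,Y)
= 0.5·0.5·5 + 0.5·0.5·3 + 0.5·0.5·3 + 0.5·0.5·4
= 3.75

E[P2] = 3.0 (similar calculation)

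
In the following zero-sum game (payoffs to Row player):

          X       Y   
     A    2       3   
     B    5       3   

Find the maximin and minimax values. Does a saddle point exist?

Maximin = 3, Minimax = 3, Saddle: True

Work:
Row minimums: [2, 3] → maximin = 3
Column maximums: [5, 3] → minimax = 3
Saddle point exists! Game value = 3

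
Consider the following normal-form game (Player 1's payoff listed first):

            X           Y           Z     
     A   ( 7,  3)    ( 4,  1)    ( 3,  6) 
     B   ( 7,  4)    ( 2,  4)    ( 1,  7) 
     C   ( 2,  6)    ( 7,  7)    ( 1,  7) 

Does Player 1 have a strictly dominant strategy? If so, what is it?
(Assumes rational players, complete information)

No strictly dominant strategy exists for Player 1

Work:
A strategy strictly dominates another if it gives a strictly higher payoff against every opponent action. Compare each pair of P1's strategies column-by-column:
  A vs B: [7 vs 7, 4 vs 2, 3 vs 1] → A does not strictly dominate B (column X: 7 ≤ 7)
  A vs C: [7 vs 2, 4 vs 7, 3 vs 1] → A does not strictly dominate C (column Y: 4 ≤ 7)
  B vs A: [7 vs 7, 2 vs 4, 1 vs 3] → B does not strictly dominate A (column X: 7 ≤ 7)
  B vs C: [7 vs 2, 2 vs 7, 1 vs 1] → B does not strictly dominate C (column Y: 2 ≤ 7)
  C vs A: [2 vs 7, 7 vs 4, 1 vs 3] → C does not strictly dominate A (column X: 2 ≤ 7)
  C vs B: [2 vs 7, 7 vs 2, 1 vs 1] → C does not strictly dominate B (column X: 2 ≤ 7)
No single strategy strictly dominates all others → no strictly dominant strategy.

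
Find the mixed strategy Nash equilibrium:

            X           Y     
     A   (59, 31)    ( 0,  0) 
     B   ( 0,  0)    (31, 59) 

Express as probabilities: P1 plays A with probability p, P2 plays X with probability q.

p = 0.6556, q = 0.3444

Work:
Find probabilities that make opponent indifferent:
P2 chooses q to make P1 indifferent between A and B
P1 chooses p to make P2 indifferent between X and Y
Mixed NE: P1 plays (A: 0.6556, B: 0.3444), P2 plays (X: 0.3444, Y: 0.6556)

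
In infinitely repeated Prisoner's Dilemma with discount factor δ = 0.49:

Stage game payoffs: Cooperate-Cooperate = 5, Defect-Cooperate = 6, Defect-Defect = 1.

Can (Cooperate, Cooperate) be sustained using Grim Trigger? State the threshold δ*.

δ* = 0.2; since δ = 0.49 ≥ 0.2, cooperation can be sustained

Work:
For Grim Trigger:
Cooperate forever: 5/(1-δ)
Defect then punished: 6 + 1·δ/(1-δ)
Need: 5/(1-δ) ≥ 6 + 1·δ/(1-δ)
Solving: δ ≥ (T-R)/(T-P) = (6-5)/(6-1) = 0.2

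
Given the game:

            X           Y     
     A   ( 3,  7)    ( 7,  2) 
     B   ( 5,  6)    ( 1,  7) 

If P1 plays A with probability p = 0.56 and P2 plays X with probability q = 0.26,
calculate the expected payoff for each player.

E[P1] = 4.2352, E[P2] = 4.8136

Work:
E[P1] = p·q·π₁(A,X) + p·(1-q)·π₁(A,Y) + (1-p)·q·π₁(B,X) + (1-p)·(1-q)·π₁(B,Y)
= 0.56·0.26·3 + 0.56·0.74·7 + 0.44·0.26·5 + 0.44·0.74·1
= 4.2352

E[P2] = 4.8136 (similar calculation)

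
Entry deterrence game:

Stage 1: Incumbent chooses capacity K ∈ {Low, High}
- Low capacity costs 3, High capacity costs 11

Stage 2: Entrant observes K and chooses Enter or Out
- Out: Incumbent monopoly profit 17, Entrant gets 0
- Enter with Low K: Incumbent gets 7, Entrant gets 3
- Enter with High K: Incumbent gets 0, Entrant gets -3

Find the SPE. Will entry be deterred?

SPE: (High, Enter|Low, Out|High); Entry deterred. Incumbent net profit = 6

Work:
After Low K: Entrant enters (3 > 0)
After High K: Entrant stays out (-3 < 0)
Incumbent: Low → 7−3=4, High → 17−11=6
Incumbent chooses High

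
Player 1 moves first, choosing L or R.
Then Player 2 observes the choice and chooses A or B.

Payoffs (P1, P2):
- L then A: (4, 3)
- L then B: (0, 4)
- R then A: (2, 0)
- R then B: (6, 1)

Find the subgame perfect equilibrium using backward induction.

P1 plays R, P2 plays B after L and B after R; Payoff (6, 1)

Work:
Backward induction:
After L: P2 chooses B → P1 gets 0
After R: P2 chooses B → P1 gets 6
P1 chooses R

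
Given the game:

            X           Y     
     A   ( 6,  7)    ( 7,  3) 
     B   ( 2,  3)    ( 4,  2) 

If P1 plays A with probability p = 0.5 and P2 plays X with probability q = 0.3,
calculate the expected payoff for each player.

E[P1] = 5.05, E[P2] = 3.25

Work:
E[P1] = p·q·π₁(A,X) + p·(1-q)·π₁(A,Y) + (1-p)·q·π₁(B,X) + (1-p)·(1-q)·π₁(B,Y)
= 0.5·0.3·6 + 0.5·0.7·7 + 0.5·0.3·2 + 0.5·0.7·4
= 5.05

E[P2] = 3.25 (similar calculation)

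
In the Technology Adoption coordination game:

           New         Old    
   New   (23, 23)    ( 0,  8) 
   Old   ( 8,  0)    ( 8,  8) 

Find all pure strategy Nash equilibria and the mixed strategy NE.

Pure NE: (New, New) and (Old, Old); Mixed NE: p = 0.3478, q = 0.3478

Work:
Check pure NE:
(New, New): (23, 23) - no unilateral deviation beneficial
(Old, Old): (8, 8) - no unilateral deviation beneficial
Mixed NE: P1 plays New with p = 0.3478, P2 plays New with q = 0.3478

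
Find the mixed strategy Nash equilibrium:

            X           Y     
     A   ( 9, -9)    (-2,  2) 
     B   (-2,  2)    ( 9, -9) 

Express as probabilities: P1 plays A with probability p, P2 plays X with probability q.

p = 0.5, q = 0.5

Work:
Find probabilities that make opponent indifferent:
P2 chooses q to make P1 indifferent between A and B
P1 chooses p to make P2 indifferent between X and Y
Mixed NE: P1 plays (A: 0.5, B: 0.5), P2 plays (X: 0.5, Y: 0.5)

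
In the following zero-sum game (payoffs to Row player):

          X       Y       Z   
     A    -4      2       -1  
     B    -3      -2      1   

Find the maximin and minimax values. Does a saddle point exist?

Maximin = -3, Minimax = -3, Saddle: True

Work:
Row minimums: [-4, -3] → maximin = -3
Column maximums: [-3, 2, 1] → minimax = -3
Saddle point exists! Game value = -3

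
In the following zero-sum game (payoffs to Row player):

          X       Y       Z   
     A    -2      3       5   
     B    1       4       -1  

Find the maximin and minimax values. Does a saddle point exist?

Maximin = -1, Minimax = 1, Saddle: False

Work:
Row minimums: [-2, -1] → maximin = -1
Column maximums: [1, 4, 5] → minimax = 1
No saddle point (maximin ≠ minimax). Mixed strategy needed.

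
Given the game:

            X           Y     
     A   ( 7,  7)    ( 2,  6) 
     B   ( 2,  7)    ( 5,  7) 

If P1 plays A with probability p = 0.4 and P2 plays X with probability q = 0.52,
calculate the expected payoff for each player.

E[P1] = 3.904, E[P2] = 6.808

Work:
E[P1] = p·q·π₁(A,X) + p·(1-q)·π₁(A,Y) + (1-p)·q·π₁(B,X) + (1-p)·(1-q)·π₁(B,Y)
= 0.4·0.52·7 + 0.4·0.48·2 + 0.6·0.52·2 + 0.6·0.48·5
= 3.904

E[P2] = 6.808 (similar calculation)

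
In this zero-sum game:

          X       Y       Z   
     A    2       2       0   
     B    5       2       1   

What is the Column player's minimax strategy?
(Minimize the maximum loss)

Column should play Z, value = 1

Work:
Column player minimizes Row's maximum payoff:
Column X: max payoff to Row = 5
Column Y: max payoff to Row = 2
Column Z: max payoff to Row = 1
Minimum is 1, achieved by column Z.
Minimax strategy: Z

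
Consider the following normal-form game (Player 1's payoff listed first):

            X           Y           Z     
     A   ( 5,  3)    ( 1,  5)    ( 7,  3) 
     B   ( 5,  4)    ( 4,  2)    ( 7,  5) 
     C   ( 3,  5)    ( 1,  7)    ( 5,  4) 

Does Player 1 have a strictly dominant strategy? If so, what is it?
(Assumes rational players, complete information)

No strictly dominant strategy exists for Player 1

Work:
A strategy strictly dominates another if it gives a strictly higher payoff against every opponent action. Compare each pair of P1's strategies column-by-column:
  A vs B: [5 vs 5, 1 vs 4, 7 vs 7] → A does not strictly dominate B (column X: 5 ≤ 5)
  A vs C: [5 vs 3, 1 vs 1, 7 vs 5] → A does not strictly dominate C (column Y: 1 ≤ 1)
  B vs A: [5 vs 5, 4 vs 1, 7 vs 7] → B does not strictly dominate A (column X: 5 ≤ 5)
  B vs C: [5 vs 3, 4 vs 1, 7 vs 5] → B strictly dominates C
  C vs A: [3 vs 5, 1 vs 1, 5 vs 7] → C does not strictly dominate A (column X: 3 ≤ 5)
  C vs B: [3 vs 5, 1 vs 4, 5 vs 7] → C does not strictly dominate B (column X: 3 ≤ 5)
No single strategy strictly dominates all others → no strictly dominant strategy.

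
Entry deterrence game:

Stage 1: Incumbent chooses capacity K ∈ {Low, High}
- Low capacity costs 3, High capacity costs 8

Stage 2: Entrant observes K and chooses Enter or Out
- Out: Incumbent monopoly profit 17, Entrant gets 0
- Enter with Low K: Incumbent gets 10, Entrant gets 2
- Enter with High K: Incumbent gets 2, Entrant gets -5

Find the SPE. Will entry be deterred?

SPE: (High, Enter|Low, Out|High); Entry deterred. Incumbent net profit = 9

Work:
After Low K: Entrant enters (2 > 0)
After High K: Entrant stays out (-5 < 0)
Incumbent: Low → 10−3=7, High → 17−8=9
Incumbent chooses High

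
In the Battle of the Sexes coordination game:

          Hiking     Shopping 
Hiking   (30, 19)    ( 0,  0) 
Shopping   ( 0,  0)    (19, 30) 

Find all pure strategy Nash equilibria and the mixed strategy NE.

Pure NE: (Hiking, Hiking) and (Shopping, Shopping); Mixed NE: p = 0.6122, q = 0.3878

Work:
Check pure NE:
(Hiking, Hiking): (30, 19) - no unilateral deviation beneficial
(Shopping, Shopping): (19, 30) - no unilateral deviation beneficial
Mixed NE: P1 plays Hiking with p = 0.6122, P2 plays Hiking with q = 0.3878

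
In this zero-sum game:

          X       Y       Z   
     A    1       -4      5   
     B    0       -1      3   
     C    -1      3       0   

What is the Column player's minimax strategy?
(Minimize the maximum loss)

Column should play X, value = 1

Work:
Column player minimizes Row's maximum payoff:
Column X: max payoff to Row = 1
Column Y: max payoff to Row = 3
Column Z: max payoff to Row = 5
Minimum is 1, achieved by column X.
Minimax strategy: X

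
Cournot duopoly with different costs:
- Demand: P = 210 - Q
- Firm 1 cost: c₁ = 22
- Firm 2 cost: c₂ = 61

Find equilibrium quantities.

q₁* = 75.67, q₂* = 36.67

Work:
Reaction: q₁ = (210 - 22 - q₂)/2
Reaction: q₂ = (210 - 61 - q₁)/2
Solve simultaneously:
q₁* = (210 - 2×22 + 61)/3 = 75.67
q₂* = (210 - 2×61 + 22)/3 = 36.67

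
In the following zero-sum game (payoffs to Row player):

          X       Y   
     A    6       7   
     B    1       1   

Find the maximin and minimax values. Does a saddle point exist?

Maximin = 6, Minimax = 6, Saddle: True

Work:
Row minimums: [6, 1] → maximin = 6
Column maximums: [6, 7] → minimax = 6
Saddle point exists! Game value = 6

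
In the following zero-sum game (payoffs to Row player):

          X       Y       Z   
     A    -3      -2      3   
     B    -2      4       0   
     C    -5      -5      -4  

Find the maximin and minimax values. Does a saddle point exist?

Maximin = -2, Minimax = -2, Saddle: True

Work:
Row minimums: [-3, -2, -5] → maximin = -2
Column maximums: [-2, 4, 3] → minimax = -2
Saddle point exists! Game value = -2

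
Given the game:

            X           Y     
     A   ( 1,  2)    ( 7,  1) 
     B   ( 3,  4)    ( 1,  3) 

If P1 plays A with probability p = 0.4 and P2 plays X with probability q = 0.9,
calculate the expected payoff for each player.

E[P1] = 2.32, E[P2] = 3.1

Work:
E[P1] = p·q·π₁(A,X) + p·(1-q)·π₁(A,Y) + (1-p)·q·π₁(B,X) + (1-p)·(1-q)·π₁(B,Y)
= 0.4·0.9·1 + 0.4·0.1·7 + 0.6·0.9·3 + 0.6·0.1·1
= 2.32

E[P2] = 3.1 (similar calculation)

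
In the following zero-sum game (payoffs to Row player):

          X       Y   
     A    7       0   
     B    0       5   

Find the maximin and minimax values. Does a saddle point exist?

Maximin = 0, Minimax = 5, Saddle: False

Work:
Row minimums: [0, 0] → maximin = 0
Column maximums: [7, 5] → minimax = 5
No saddle point (maximin ≠ minimax). Mixed strategy needed.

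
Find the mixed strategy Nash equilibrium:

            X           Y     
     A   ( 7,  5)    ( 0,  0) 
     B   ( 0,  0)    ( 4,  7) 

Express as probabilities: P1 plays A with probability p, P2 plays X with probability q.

p = 0.5833, q = 0.3636

Work:
Find probabilities that make opponent indifferent:
P2 chooses q to make P1 indifferent between A and B
P1 chooses p to make P2 indifferent between X and Y
Mixed NE: P1 plays (A: 0.5833, B: 0.4167), P2 plays (X: 0.3636, Y: 0.6364)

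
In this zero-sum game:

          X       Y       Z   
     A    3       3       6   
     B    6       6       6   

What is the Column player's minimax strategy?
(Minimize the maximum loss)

Column should play X or Y or Z (all achieve the minimum), value = 6

Work:
Column player minimizes Row's maximum payoff:
Column X: max payoff to Row = 6
Column Y: max payoff to Row = 6
Column Z: max payoff to Row = 6
Minimum is 6, achieved by columns X, Y, Z (tied).
Each of X or Y or Z is a minimax strategy.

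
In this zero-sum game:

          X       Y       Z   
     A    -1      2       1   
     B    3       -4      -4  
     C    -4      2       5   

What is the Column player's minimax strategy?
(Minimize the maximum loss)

Column should play Y, value = 2

Work:
Column player minimizes Row's maximum payoff:
Column X: max payoff to Row = 3
Column Y: max payoff to Row = 2
Column Z: max payoff to Row = 5
Minimum is 2, achieved by column Y.
Minimax strategy: Y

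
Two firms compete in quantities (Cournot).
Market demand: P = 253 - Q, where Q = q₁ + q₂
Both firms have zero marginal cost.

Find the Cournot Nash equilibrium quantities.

q₁* = q₂* = 84.33; P* = 84.33

Work:
Profit: π_i = P·q_i = (a - q_i - q_j)·q_i
FOC: ∂π_i/∂q_i = a - 2q_i - q_j = 0
Reaction function: q_i = (253 - q_j)/2
Symmetry: q* = 253/3 = 84.33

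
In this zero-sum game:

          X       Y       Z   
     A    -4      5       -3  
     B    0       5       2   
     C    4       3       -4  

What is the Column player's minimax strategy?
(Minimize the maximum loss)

Column should play Z, value = 2

Work:
Column player minimizes Row's maximum payoff:
Column X: max payoff to Row = 4
Column Y: max payoff to Row = 5
Column Z: max payoff to Row = 2
Minimum is 2, achieved by column Z.
Minimax strategy: Z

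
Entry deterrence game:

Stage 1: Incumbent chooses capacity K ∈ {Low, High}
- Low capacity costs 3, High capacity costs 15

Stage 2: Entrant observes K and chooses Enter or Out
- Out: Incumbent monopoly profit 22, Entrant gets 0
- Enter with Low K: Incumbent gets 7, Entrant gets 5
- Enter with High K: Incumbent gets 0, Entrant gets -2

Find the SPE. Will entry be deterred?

SPE: (High, Enter|Low, Out|High); Entry deterred. Incumbent net profit = 7

Work:
After Low K: Entrant enters (5 > 0)
After High K: Entrant stays out (-2 < 0)
Incumbent: Low → 7−3=4, High → 22−15=7
Incumbent chooses High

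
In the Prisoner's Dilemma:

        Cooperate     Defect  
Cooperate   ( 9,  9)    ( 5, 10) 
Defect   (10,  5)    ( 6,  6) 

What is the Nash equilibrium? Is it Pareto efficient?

(Defect, Defect) is NE; not Pareto efficient

Work:
Defect dominates Cooperate for both players:
If P2 cooperates: Defect (10) > Cooperate (9)
If P2 defects: Defect (6) > Cooperate (5)
NE: (Defect, Defect) with payoff (6, 6)
But (Cooperate, Cooperate) = (9, 9) Pareto dominates (6, 6)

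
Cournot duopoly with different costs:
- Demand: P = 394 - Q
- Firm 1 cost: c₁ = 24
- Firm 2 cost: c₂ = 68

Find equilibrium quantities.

q₁* = 138.0, q₂* = 94.0

Work:
Reaction: q₁ = (394 - 24 - q₂)/2
Reaction: q₂ = (394 - 68 - q₁)/2
Solve simultaneously:
q₁* = (394 - 2×24 + 68)/3 = 138.0
q₂* = (394 - 2×68 + 24)/3 = 94.0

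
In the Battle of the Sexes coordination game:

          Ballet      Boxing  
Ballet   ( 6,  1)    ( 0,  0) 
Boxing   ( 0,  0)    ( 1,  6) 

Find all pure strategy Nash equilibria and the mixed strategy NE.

Pure NE: (Ballet, Ballet) and (Boxing, Boxing); Mixed NE: p = 0.8571, q = 0.1429

Work:
Check pure NE:
(Ballet, Ballet): (6, 1) - no unilateral deviation beneficial
(Boxing, Boxing): (1, 6) - no unilateral deviation beneficial
Mixed NE: P1 plays Ballet with p = 0.8571, P2 plays Ballet with q = 0.1429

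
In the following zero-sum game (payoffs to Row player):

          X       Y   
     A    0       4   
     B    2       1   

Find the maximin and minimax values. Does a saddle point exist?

Maximin = 1, Minimax = 2, Saddle: False

Work:
Row minimums: [0, 1] → maximin = 1
Column maximums: [2, 4] → minimax = 2
No saddle point (maximin ≠ minimax). Mixed strategy needed.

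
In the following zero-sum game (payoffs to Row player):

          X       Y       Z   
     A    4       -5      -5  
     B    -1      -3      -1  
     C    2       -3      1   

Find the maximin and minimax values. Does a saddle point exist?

Maximin = -3, Minimax = -3, Saddle: True

Work:
Row minimums: [-5, -3, -3] → maximin = -3
Column maximums: [4, -3, 1] → minimax = -3
Saddle point exists! Game value = -3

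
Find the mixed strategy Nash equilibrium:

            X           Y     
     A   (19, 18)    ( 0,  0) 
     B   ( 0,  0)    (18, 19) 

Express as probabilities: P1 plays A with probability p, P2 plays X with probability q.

p = 0.5135, q = 0.4865

Work:
Find probabilities that make opponent indifferent:
P2 chooses q to make P1 indifferent between A and B
P1 chooses p to make P2 indifferent between X and Y
Mixed NE: P1 plays (A: 0.5135, B: 0.4865), P2 plays (X: 0.4865, Y: 0.5135)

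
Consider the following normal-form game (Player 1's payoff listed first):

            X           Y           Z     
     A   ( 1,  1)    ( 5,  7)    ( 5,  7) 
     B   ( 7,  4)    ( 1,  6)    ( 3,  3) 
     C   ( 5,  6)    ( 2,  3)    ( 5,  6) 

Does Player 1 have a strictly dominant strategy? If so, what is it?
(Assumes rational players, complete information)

No strictly dominant strategy exists for Player 1

Work:
A strategy strictly dominates another if it gives a strictly higher payoff against every opponent action. Compare each pair of P1's strategies column-by-column:
  A vs B: [1 vs 7, 5 vs 1, 5 vs 3] → A does not strictly dominate B (column X: 1 ≤ 7)
  A vs C: [1 vs 5, 5 vs 2, 5 vs 5] → A does not strictly dominate C (column X: 1 ≤ 5)
  B vs A: [7 vs 1, 1 vs 5, 3 vs 5] → B does not strictly dominate A (column Y: 1 ≤ 5)
  B vs C: [7 vs 5, 1 vs 2, 3 vs 5] → B does not strictly dominate C (column Y: 1 ≤ 2)
  C vs A: [5 vs 1, 2 vs 5, 5 vs 5] → C does not strictly dominate A (column Y: 2 ≤ 5)
  C vs B: [5 vs 7, 2 vs 1, 5 vs 3] → C does not strictly dominate B (column X: 5 ≤ 7)
No single strategy strictly dominates all others → no strictly dominant strategy.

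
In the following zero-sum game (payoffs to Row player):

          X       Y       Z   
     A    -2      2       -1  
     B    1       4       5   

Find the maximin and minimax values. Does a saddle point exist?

Maximin = 1, Minimax = 1, Saddle: True

Work:
Row minimums: [-2, 1] → maximin = 1
Column maximums: [1, 4, 5] → minimax = 1
Saddle point exists! Game value = 1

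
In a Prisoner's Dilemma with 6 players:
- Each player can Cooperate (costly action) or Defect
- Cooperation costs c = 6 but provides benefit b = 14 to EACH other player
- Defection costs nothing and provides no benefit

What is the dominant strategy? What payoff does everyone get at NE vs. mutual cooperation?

Dominant: Defect; NE payoff = 0; Coop payoff = 64

Work:
Defect dominates (saves cost c = 6, benefit to others is external)
NE: All defect → everyone gets 0
If all cooperate: each receives (5)×14 - 6 = 64
Social dilemma: 64 > 0 but NE gives 0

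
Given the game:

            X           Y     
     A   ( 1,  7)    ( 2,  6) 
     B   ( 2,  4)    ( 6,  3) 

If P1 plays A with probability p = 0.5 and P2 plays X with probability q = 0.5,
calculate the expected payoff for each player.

E[P1] = 2.75, E[P2] = 5.0

Work:
E[P1] = p·q·π₁(A,X) + p·(1-q)·π₁(A,Y) + (1-p)·q·π₁(B,X) + (1-p)·(1-q)·π₁(B,Y)
= 0.5·0.5·1 + 0.5·0.5·2 + 0.5·0.5·2 + 0.5·0.5·6
= 2.75

E[P2] = 5.0 (similar calculation)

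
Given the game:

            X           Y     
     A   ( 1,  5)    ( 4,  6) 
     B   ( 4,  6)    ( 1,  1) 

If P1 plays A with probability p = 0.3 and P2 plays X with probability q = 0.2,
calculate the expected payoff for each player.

E[P1] = 2.14, E[P2] = 3.14

Work:
E[P1] = p·q·π₁(A,X) + p·(1-q)·π₁(A,Y) + (1-p)·q·π₁(B,X) + (1-p)·(1-q)·π₁(B,Y)
= 0.3·0.2·1 + 0.3·0.8·4 + 0.7·0.2·4 + 0.7·0.8·1
= 2.14

E[P2] = 3.14 (similar calculation)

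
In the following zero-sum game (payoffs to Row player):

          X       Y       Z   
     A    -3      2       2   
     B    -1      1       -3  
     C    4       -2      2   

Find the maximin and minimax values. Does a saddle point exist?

Maximin = -2, Minimax = 2, Saddle: False

Work:
Row minimums: [-3, -3, -2] → maximin = -2
Column maximums: [4, 2, 2] → minimax = 2
No saddle point (maximin ≠ minimax). Mixed strategy needed.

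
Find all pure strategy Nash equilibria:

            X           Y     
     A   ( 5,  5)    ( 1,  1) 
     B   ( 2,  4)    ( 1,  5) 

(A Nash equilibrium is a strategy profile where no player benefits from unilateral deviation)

Nash equilibrium: (A, X), (B, Y)

Work:
Best responses:
  P1 vs X: payoffs [5, 2] → best response A (payoff 5)
  P1 vs Y: payoffs [1, 1] → best response A/B (payoff 1)
  P2 vs A: payoffs [5, 1] → best response X (payoff 5)
  P2 vs B: payoffs [4, 5] → best response Y (payoff 5)
Mutual best responses: (A,X), (B,Y) → Nash equilibria.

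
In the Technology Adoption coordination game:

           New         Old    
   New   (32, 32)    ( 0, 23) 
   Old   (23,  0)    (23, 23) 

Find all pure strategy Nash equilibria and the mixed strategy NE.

Pure NE: (New, New) and (Old, Old); Mixed NE: p = 0.7188, q = 0.7188

Work:
Check pure NE:
(New, New): (32, 32) - no unilateral deviation beneficial
(Old, Old): (23, 23) - no unilateral deviation beneficial
Mixed NE: P1 plays New with p = 0.7188, P2 plays New with q = 0.7188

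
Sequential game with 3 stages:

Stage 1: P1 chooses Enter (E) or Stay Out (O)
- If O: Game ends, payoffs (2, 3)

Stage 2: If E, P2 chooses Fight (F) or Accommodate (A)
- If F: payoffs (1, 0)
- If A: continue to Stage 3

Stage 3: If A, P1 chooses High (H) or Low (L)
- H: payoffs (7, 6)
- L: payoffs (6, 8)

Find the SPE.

SPE: (E, A, H); Outcome (7, 6)

Work:
Stage 3: P1 chooses H (7 vs 6)
Stage 2: P2: F->0, A->6 (anticipating H). Choose A
Stage 1: P1: O->2, E->7 (anticipating A, H). Choose E
SPE path: E -> A -> H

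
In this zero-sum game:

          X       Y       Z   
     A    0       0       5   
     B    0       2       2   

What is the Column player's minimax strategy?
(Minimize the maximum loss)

Column should play X, value = 0

Work:
Column player minimizes Row's maximum payoff:
Column X: max payoff to Row = 0
Column Y: max payoff to Row = 2
Column Z: max payoff to Row = 5
Minimum is 0, achieved by column X.
Minimax strategy: X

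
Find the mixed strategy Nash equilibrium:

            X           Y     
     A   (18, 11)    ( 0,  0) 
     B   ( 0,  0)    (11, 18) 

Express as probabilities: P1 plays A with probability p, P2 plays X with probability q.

p = 0.6207, q = 0.3793

Work:
Find probabilities that make opponent indifferent:
P2 chooses q to make P1 indifferent between A and B
P1 chooses p to make P2 indifferent between X and Y
Mixed NE: P1 plays (A: 0.6207, B: 0.3793), P2 plays (X: 0.3793, Y: 0.6207)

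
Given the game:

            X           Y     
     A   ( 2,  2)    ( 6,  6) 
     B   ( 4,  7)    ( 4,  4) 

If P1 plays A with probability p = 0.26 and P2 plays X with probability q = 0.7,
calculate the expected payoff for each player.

E[P1] = 3.792, E[P2] = 5.346

Work:
E[P1] = p·q·π₁(A,X) + p·(1-q)·π₁(A,Y) + (1-p)·q·π₁(B,X) + (1-p)·(1-q)·π₁(B,Y)
= 0.26·0.7·2 + 0.26·0.3·6 + 0.74·0.7·4 + 0.74·0.3·4
= 3.792

E[P2] = 5.346 (similar calculation)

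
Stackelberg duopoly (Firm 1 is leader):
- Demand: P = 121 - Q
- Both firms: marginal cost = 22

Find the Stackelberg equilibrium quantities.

q₁* (leader) = 49.5, q₂* (follower) = 24.75

Work:
Follower's reaction: q₂ = (a - c - q₁)/2
Leader substitutes: π₁ = q₁·(a - q₁ - (a-c-q₁)/2 - c)
FOC: q₁* = (121 - 22)/2 = 49.50
Then: q₂* = (121 - 22 - 49.5)/2 = 24.75
Leader has first-mover advantage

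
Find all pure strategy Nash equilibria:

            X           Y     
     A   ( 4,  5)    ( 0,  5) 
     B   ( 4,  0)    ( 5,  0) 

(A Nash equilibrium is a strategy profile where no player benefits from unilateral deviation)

Nash equilibrium: (A, X), (B, X), (B, Y)

Work:
Best responses:
  P1 vs X: payoffs [4, 4] → best response A/B (payoff 4)
  P1 vs Y: payoffs [0, 5] → best response B (payoff 5)
  P2 vs A: payoffs [5, 5] → best response X/Y (payoff 5)
  P2 vs B: payoffs [0, 0] → best response X/Y (payoff 0)
Mutual best responses: (A,X), (B,X), (B,Y) → Nash equilibria.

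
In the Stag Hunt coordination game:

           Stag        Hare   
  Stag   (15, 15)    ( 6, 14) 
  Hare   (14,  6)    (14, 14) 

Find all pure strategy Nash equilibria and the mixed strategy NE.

Pure NE: (Stag, Stag) and (Hare, Hare); Mixed NE: p = 0.8889, q = 0.8889

Work:
Check pure NE:
(Stag, Stag): (15, 15) - no unilateral deviation beneficial
(Hare, Hare): (14, 14) - no unilateral deviation beneficial
Mixed NE: P1 plays Stag with p = 0.8889, P2 plays Stag with q = 0.8889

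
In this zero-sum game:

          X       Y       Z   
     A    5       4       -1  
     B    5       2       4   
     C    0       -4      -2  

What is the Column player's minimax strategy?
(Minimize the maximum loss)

Column should play Y or Z (all achieve the minimum), value = 4

Work:
Column player minimizes Row's maximum payoff:
Column X: max payoff to Row = 5
Column Y: max payoff to Row = 4
Column Z: max payoff to Row = 4
Minimum is 4, achieved by columns Y, Z (tied).
Each of Y or Z is a minimax strategy.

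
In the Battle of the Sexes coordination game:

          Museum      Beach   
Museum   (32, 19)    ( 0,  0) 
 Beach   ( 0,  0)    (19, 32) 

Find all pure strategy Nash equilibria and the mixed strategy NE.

Pure NE: (Museum, Museum) and (Beach, Beach); Mixed NE: p = 0.6275, q = 0.3725

Work:
Check pure NE:
(Museum, Museum): (32, 19) - no unilateral deviation beneficial
(Beach, Beach): (19, 32) - no unilateral deviation beneficial
Mixed NE: P1 plays Museum with p = 0.6275, P2 plays Museum with q = 0.3725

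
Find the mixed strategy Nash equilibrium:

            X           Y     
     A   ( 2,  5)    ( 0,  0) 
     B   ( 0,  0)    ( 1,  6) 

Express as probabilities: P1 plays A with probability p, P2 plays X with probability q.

p = 0.5455, q = 0.3333

Work:
Find probabilities that make opponent indifferent:
P2 chooses q to make P1 indifferent between A and B
P1 chooses p to make P2 indifferent between X and Y
Mixed NE: P1 plays (A: 0.5455, B: 0.4545), P2 plays (X: 0.3333, Y: 0.6667)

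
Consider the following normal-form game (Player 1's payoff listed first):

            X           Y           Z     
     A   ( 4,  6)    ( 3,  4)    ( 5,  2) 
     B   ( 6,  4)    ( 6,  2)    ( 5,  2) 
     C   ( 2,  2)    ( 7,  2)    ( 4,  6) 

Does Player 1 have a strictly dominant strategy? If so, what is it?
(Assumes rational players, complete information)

No strictly dominant strategy exists for Player 1

Work:
A strategy strictly dominates another if it gives a strictly higher payoff against every opponent action. Compare each pair of P1's strategies column-by-column:
  A vs B: [4 vs 6, 3 vs 6, 5 vs 5] → A does not strictly dominate B (column X: 4 ≤ 6)
  A vs C: [4 vs 2, 3 vs 7, 5 vs 4] → A does not strictly dominate C (column Y: 3 ≤ 7)
  B vs A: [6 vs 4, 6 vs 3, 5 vs 5] → B does not strictly dominate A (column Z: 5 ≤ 5)
  B vs C: [6 vs 2, 6 vs 7, 5 vs 4] → B does not strictly dominate C (column Y: 6 ≤ 7)
  C vs A: [2 vs 4, 7 vs 3, 4 vs 5] → C does not strictly dominate A (column X: 2 ≤ 4)
  C vs B: [2 vs 6, 7 vs 6, 4 vs 5] → C does not strictly dominate B (column X: 2 ≤ 6)
No single strategy strictly dominates all others → no strictly dominant strategy.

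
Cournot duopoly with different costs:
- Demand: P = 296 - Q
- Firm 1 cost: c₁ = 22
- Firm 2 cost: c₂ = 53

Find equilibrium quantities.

q₁* = 101.67, q₂* = 70.67

Work:
Reaction: q₁ = (296 - 22 - q₂)/2
Reaction: q₂ = (296 - 53 - q₁)/2
Solve simultaneously:
q₁* = (296 - 2×22 + 53)/3 = 101.67
q₂* = (296 - 2×53 + 22)/3 = 70.67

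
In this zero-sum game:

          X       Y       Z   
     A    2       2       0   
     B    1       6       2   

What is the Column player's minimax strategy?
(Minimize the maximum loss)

Column should play X or Z (all achieve the minimum), value = 2

Work:
Column player minimizes Row's maximum payoff:
Column X: max payoff to Row = 2
Column Y: max payoff to Row = 6
Column Z: max payoff to Row = 2
Minimum is 2, achieved by columns X, Z (tied).
Each of X or Z is a minimax strategy.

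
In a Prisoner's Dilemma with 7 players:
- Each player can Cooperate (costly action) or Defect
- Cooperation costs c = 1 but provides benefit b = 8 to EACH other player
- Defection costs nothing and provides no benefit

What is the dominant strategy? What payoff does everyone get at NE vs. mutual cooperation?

Dominant: Defect; NE payoff = 0; Coop payoff = 47

Work:
Defect dominates (saves cost c = 1, benefit to others is external)
NE: All defect → everyone gets 0
If all cooperate: each receives (6)×8 - 1 = 47
Social dilemma: 47 > 0 but NE gives 0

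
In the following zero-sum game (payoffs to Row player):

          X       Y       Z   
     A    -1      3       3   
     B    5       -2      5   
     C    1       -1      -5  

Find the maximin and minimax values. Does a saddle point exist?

Maximin = -1, Minimax = 3, Saddle: False

Work:
Row minimums: [-1, -2, -5] → maximin = -1
Column maximums: [5, 3, 5] → minimax = 3
No saddle point (maximin ≠ minimax). Mixed strategy needed.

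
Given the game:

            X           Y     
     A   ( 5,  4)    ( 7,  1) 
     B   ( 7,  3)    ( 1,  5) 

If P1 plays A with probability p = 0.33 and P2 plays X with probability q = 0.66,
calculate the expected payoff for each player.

E[P1] = 5.1976, E[P2] = 3.449

Work:
E[P1] = p·q·π₁(A,X) + p·(1-q)·π₁(A,Y) + (1-p)·q·π₁(B,X) + (1-p)·(1-q)·π₁(B,Y)
= 0.33·0.66·5 + 0.33·0.34·7 + 0.67·0.66·7 + 0.67·0.34·1
= 5.1976

E[P2] = 3.449 (similar calculation)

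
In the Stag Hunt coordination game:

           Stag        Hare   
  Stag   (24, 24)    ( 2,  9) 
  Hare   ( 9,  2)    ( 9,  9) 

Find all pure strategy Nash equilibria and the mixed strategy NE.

Pure NE: (Stag, Stag) and (Hare, Hare); Mixed NE: p = 0.3182, q = 0.3182

Work:
Check pure NE:
(Stag, Stag): (24, 24) - no unilateral deviation beneficial
(Hare, Hare): (9, 9) - no unilateral deviation beneficial
Mixed NE: P1 plays Stag with p = 0.3182, P2 plays Stag with q = 0.3182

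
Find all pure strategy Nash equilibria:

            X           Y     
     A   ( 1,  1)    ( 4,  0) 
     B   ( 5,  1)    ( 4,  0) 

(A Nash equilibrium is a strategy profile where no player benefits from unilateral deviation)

Nash equilibrium: (B, X)

Work:
Best responses:
  P1 vs X: payoffs [1, 5] → best response B (payoff 5)
  P1 vs Y: payoffs [4, 4] → best response A/B (payoff 4)
  P2 vs A: payoffs [1, 0] → best response X (payoff 1)
  P2 vs B: payoffs [1, 0] → best response X (payoff 1)
Mutual best responses: (B,X) → Nash equilibria.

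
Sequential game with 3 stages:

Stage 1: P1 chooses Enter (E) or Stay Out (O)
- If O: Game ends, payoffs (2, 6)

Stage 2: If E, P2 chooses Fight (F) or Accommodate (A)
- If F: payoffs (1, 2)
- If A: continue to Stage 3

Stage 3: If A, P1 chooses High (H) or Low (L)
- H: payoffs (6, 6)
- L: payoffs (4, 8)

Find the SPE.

SPE: (E, A, H); Outcome (6, 6)

Work:
Stage 3: P1 chooses H (6 vs 4)
Stage 2: P2: F->2, A->6 (anticipating H). Choose A
Stage 1: P1: O->2, E->6 (anticipating A, H). Choose E
SPE path: E -> A -> H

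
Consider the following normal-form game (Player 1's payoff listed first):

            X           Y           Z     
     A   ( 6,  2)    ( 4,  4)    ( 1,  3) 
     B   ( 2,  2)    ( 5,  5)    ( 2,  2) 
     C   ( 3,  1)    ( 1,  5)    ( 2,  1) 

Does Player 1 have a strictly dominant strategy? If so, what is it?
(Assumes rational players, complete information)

No strictly dominant strategy exists for Player 1

Work:
A strategy strictly dominates another if it gives a strictly higher payoff against every opponent action. Compare each pair of P1's strategies column-by-column:
  A vs B: [6 vs 2, 4 vs 5, 1 vs 2] → A does not strictly dominate B (column Y: 4 ≤ 5)
  A vs C: [6 vs 3, 4 vs 1, 1 vs 2] → A does not strictly dominate C (column Z: 1 ≤ 2)
  B vs A: [2 vs 6, 5 vs 4, 2 vs 1] → B does not strictly dominate A (column X: 2 ≤ 6)
  B vs C: [2 vs 3, 5 vs 1, 2 vs 2] → B does not strictly dominate C (column X: 2 ≤ 3)
  C vs A: [3 vs 6, 1 vs 4, 2 vs 1] → C does not strictly dominate A (column X: 3 ≤ 6)
  C vs B: [3 vs 2, 1 vs 5, 2 vs 2] → C does not strictly dominate B (column Y: 1 ≤ 5)
No single strategy strictly dominates all others → no strictly dominant strategy.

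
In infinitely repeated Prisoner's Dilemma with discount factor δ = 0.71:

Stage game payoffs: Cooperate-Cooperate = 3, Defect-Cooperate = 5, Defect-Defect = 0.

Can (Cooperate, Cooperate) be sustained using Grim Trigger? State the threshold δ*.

δ* = 0.4; since δ = 0.71 ≥ 0.4, cooperation can be sustained

Work:
For Grim Trigger:
Cooperate forever: 3/(1-δ)
Defect then punished: 5 + 0·δ/(1-δ)
Need: 3/(1-δ) ≥ 5 + 0·δ/(1-δ)
Solving: δ ≥ (T-R)/(T-P) = (5-3)/(5-0) = 0.4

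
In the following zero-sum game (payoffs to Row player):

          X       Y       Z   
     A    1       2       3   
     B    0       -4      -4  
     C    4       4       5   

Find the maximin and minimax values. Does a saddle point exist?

Maximin = 4, Minimax = 4, Saddle: True

Work:
Row minimums: [1, -4, 4] → maximin = 4
Column maximums: [4, 4, 5] → minimax = 4
Saddle point exists! Game value = 4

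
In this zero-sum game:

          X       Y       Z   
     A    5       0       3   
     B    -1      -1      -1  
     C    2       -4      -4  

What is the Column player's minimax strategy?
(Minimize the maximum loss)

Column should play Y, value = 0

Work:
Column player minimizes Row's maximum payoff:
Column X: max payoff to Row = 5
Column Y: max payoff to Row = 0
Column Z: max payoff to Row = 3
Minimum is 0, achieved by column Y.
Minimax strategy: Y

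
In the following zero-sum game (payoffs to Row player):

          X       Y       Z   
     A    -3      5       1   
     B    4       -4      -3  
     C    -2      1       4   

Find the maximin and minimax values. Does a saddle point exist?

Maximin = -2, Minimax = 4, Saddle: False

Work:
Row minimums: [-3, -4, -2] → maximin = -2
Column maximums: [4, 5, 4] → minimax = 4
No saddle point (maximin ≠ minimax). Mixed strategy needed.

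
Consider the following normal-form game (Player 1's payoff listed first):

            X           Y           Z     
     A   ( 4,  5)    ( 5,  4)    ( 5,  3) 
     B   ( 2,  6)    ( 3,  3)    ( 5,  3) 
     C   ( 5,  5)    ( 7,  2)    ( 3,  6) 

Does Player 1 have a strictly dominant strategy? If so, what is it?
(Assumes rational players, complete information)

No strictly dominant strategy exists for Player 1

Work:
A strategy strictly dominates another if it gives a strictly higher payoff against every opponent action. Compare each pair of P1's strategies column-by-column:
  A vs B: [4 vs 2, 5 vs 3, 5 vs 5] → A does not strictly dominate B (column Z: 5 ≤ 5)
  A vs C: [4 vs 5, 5 vs 7, 5 vs 3] → A does not strictly dominate C (column X: 4 ≤ 5)
  B vs A: [2 vs 4, 3 vs 5, 5 vs 5] → B does not strictly dominate A (column X: 2 ≤ 4)
  B vs C: [2 vs 5, 3 vs 7, 5 vs 3] → B does not strictly dominate C (column X: 2 ≤ 5)
  C vs A: [5 vs 4, 7 vs 5, 3 vs 5] → C does not strictly dominate A (column Z: 3 ≤ 5)
  C vs B: [5 vs 2, 7 vs 3, 3 vs 5] → C does not strictly dominate B (column Z: 3 ≤ 5)
No single strategy strictly dominates all others → no strictly dominant strategy.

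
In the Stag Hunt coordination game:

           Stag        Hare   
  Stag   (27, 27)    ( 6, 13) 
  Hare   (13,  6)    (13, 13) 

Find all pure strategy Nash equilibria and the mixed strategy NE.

Pure NE: (Stag, Stag) and (Hare, Hare); Mixed NE: p = 0.3333, q = 0.3333

Work:
Check pure NE:
(Stag, Stag): (27, 27) - no unilateral deviation beneficial
(Hare, Hare): (13, 13) - no unilateral deviation beneficial
Mixed NE: P1 plays Stag with p = 0.3333, P2 plays Stag with q = 0.3333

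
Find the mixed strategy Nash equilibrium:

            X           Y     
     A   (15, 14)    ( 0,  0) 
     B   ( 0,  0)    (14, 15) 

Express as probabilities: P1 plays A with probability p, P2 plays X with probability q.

p = 0.5172, q = 0.4828

Work:
Find probabilities that make opponent indifferent:
P2 chooses q to make P1 indifferent between A and B
P1 chooses p to make P2 indifferent between X and Y
Mixed NE: P1 plays (A: 0.5172, B: 0.4828), P2 plays (X: 0.4828, Y: 0.5172)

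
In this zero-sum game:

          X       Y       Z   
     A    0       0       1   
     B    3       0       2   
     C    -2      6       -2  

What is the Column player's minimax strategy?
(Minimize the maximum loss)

Column should play Z, value = 2

Work:
Column player minimizes Row's maximum payoff:
Column X: max payoff to Row = 3
Column Y: max payoff to Row = 6
Column Z: max payoff to Row = 2
Minimum is 2, achieved by column Z.
Minimax strategy: Z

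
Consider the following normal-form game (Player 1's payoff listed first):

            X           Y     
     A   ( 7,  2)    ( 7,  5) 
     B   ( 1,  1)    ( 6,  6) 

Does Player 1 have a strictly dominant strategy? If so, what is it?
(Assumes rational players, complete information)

Yes, Player 1's strictly dominant strategy is A

Work:
A strategy strictly dominates another if it gives a strictly higher payoff against every opponent action. Compare each pair of P1's strategies column-by-column:
  A vs B: [7 vs 1, 7 vs 6] → A strictly dominates B
  B vs A: [1 vs 7, 6 vs 7] → B does not strictly dominate A (column X: 1 ≤ 7)
A strictly dominates every other strategy → strictly dominant.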